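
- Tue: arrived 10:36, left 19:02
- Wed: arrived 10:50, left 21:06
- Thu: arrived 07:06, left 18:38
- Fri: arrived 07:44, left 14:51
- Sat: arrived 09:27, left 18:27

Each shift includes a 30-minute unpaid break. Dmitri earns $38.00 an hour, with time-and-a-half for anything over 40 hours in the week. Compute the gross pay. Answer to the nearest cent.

$1739.45

Tue: 10:36–19:02 = 8 h 26 min; less 30 min break → 7 h 56 min
Wed: 10:50–21:06 = 10 h 16 min; less 30 min break → 9 h 46 min
Thu: 07:06–18:38 = 11 h 32 min; less 30 min break → 11 h 2 min
Fri: 07:44–14:51 = 7 h 7 min; less 30 min break → 6 h 37 min
Sat: 09:27–18:27 = 9 h 0 min; less 30 min break → 8 h 30 min
Total worked: 43 h 51 min = 2631 min.
Regular 40 h 0 min = 2400 min at $38.00/h; overtime 3 h 51 min = 231 min at $57.00/h.
Pay = (2400 × $38.00 + 231 × $57.00) ÷ 60 = $1739.45.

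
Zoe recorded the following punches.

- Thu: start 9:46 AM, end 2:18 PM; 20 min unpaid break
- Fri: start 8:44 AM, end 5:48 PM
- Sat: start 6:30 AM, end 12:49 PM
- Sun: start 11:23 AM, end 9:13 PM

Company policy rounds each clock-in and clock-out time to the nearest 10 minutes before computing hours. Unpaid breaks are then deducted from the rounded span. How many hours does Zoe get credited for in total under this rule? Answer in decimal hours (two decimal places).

Thu: in 9:46 AM→9:50 AM, out 2:18 PM→2:20 PM; 4 h 30 min − 20 min = 4 h 10 min
Fri: in 8:44 AM→8:40 AM, out 5:48 PM→5:50 PM; 9 h 10 min
Sat: in 6:30 AM→6:30 AM, out 12:49 PM→12:50 PM; 6 h 20 min
Sun: in 11:23 AM→11:20 AM, out 9:13 PM→9:10 PM; 9 h 50 min
Total credited: 29 h 30 min.

29.50 hours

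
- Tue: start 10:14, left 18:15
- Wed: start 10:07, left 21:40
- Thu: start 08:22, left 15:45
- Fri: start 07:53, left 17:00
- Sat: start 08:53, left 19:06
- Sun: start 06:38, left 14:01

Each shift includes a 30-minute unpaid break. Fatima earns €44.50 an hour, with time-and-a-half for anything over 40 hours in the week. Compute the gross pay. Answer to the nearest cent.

Tue: 10:14–18:15 = 8 h 1 min; less 30 min break → 7 h 31 min
Wed: 10:07–21:40 = 11 h 33 min; less 30 min break → 11 h 3 min
Thu: 08:22–15:45 = 7 h 23 min; less 30 min break → 6 h 53 min
Fri: 07:53–17:00 = 9 h 7 min; less 30 min break → 8 h 37 min
Sat: 08:53–19:06 = 10 h 13 min; less 30 min break → 9 h 43 min
Sun: 06:38–14:01 = 7 h 23 min; less 30 min break → 6 h 53 min
Total worked: 50 h 40 min = 3040 min.
Regular 40 h 0 min = 2400 min at €44.50/h; overtime 10 h 40 min = 640 min at €66.75/h.
Pay = (2400 × €44.50 + 640 × €66.75) ÷ 60 = €2492.00.

€2492.00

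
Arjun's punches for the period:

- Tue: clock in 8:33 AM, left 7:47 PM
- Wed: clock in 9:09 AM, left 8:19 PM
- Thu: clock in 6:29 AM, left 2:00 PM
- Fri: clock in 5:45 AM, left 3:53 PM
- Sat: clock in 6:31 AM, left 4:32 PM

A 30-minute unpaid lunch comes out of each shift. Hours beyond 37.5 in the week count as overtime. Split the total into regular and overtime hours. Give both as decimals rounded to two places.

Tue: 8:33 AM–7:47 PM = 11 h 14 min; less 30 min break → 10 h 44 min
Wed: 9:09 AM–8:19 PM = 11 h 10 min; less 30 min break → 10 h 40 min
Thu: 6:29 AM–2:00 PM = 7 h 31 min; less 30 min break → 7 h 1 min
Fri: 5:45 AM–3:53 PM = 10 h 8 min; less 30 min break → 9 h 38 min
Sat: 6:31 AM–4:32 PM = 10 h 1 min; less 30 min break → 9 h 31 min
Total worked: 47 h 34 min = 47.57 h.
Threshold 37.5 h → overtime 10 h 4 min, regular 37 h 30 min.

Regular 37.50 hours, overtime 10.07 hours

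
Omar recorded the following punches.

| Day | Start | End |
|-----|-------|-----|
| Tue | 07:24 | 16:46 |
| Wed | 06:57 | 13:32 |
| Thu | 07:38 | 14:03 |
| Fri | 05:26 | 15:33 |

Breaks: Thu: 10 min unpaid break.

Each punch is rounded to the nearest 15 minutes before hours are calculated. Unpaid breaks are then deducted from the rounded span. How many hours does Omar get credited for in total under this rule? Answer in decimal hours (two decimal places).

Tue: in 07:24→07:30, out 16:46→16:45; 9 h 15 min
Wed: in 06:57→07:00, out 13:32→13:30; 6 h 30 min
Thu: in 07:38→07:45, out 14:03→14:00; 6 h 15 min − 10 min = 6 h 5 min
Fri: in 05:26→05:30, out 15:33→15:30; 10 h 0 min
Total credited: 31 h 50 min.

31.83 hours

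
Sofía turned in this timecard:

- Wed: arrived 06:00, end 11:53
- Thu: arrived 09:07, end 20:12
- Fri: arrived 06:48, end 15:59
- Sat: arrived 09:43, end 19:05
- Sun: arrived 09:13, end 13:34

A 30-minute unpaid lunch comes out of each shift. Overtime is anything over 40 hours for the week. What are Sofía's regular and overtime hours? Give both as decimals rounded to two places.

Wed: 06:00–11:53 = 5 h 53 min; less 30 min break → 5 h 23 min
Thu: 09:07–20:12 = 11 h 5 min; less 30 min break → 10 h 35 min
Fri: 06:48–15:59 = 9 h 11 min; less 30 min break → 8 h 41 min
Sat: 09:43–19:05 = 9 h 22 min; less 30 min break → 8 h 52 min
Sun: 09:13–13:34 = 4 h 21 min; less 30 min break → 3 h 51 min
Total worked: 37 h 22 min = 37.37 h.
Threshold 40 h → overtime 0 h 0 min, regular 37 h 22 min.

Regular 37.37 hours, overtime 0.00 hours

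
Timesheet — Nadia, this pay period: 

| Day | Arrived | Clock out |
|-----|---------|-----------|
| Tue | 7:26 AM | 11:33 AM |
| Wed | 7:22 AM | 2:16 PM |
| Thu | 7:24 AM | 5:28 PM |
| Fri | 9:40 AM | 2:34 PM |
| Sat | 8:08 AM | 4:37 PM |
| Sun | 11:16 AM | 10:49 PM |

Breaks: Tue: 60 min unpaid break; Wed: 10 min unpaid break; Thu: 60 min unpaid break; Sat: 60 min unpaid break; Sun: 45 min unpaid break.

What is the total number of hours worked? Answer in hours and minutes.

42 h 6 min

Tue: 7:26 AM–11:33 AM = 4 h 7 min; less 60 min break → 3 h 7 min
Wed: 7:22 AM–2:16 PM = 6 h 54 min; less 10 min break → 6 h 44 min
Thu: 7:24 AM–5:28 PM = 10 h 4 min; less 60 min break → 9 h 4 min
Fri: 9:40 AM–2:34 PM = 4 h 54 min
Sat: 8:08 AM–4:37 PM = 8 h 29 min; less 60 min break → 7 h 29 min
Sun: 11:16 AM–10:49 PM = 11 h 33 min; less 45 min break → 10 h 48 min
Total: 3 h 7 min + 6 h 44 min + 9 h 4 min + 4 h 54 min + 7 h 29 min + 10 h 48 min = 42 h 6 min.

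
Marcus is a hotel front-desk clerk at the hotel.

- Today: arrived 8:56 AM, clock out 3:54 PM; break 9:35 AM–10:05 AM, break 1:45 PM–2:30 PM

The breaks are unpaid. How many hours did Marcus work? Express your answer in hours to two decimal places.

Today: 8:56 AM–3:54 PM = 6 h 58 min; less 75 min break → 5 h 43 min

5.72 hours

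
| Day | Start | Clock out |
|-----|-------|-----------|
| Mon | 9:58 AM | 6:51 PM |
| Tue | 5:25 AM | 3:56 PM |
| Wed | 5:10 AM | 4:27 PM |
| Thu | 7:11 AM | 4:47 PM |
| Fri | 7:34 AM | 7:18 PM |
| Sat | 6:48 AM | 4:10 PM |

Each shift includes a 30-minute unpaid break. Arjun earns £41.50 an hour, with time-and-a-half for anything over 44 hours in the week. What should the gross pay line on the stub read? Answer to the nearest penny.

£2721.36

Mon: 9:58 AM–6:51 PM = 8 h 53 min; less 30 min break → 8 h 23 min
Tue: 5:25 AM–3:56 PM = 10 h 31 min; less 30 min break → 10 h 1 min
Wed: 5:10 AM–4:27 PM = 11 h 17 min; less 30 min break → 10 h 47 min
Thu: 7:11 AM–4:47 PM = 9 h 36 min; less 30 min break → 9 h 6 min
Fri: 7:34 AM–7:18 PM = 11 h 44 min; less 30 min break → 11 h 14 min
Sat: 6:48 AM–4:10 PM = 9 h 22 min; less 30 min break → 8 h 52 min
Total worked: 58 h 23 min = 3503 min.
Regular 44 h 0 min = 2640 min at £41.50/h; overtime 14 h 23 min = 863 min at £62.25/h.
Pay = (2640 × £41.50 + 863 × £62.25) ÷ 60 = £2721.36.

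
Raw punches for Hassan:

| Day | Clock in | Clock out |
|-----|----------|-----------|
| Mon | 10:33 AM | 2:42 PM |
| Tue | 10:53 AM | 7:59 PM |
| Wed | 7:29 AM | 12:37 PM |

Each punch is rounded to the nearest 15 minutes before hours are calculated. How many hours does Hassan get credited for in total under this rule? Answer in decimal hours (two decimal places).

18.25 hours

Mon: in 10:33 AM→10:30 AM, out 2:42 PM→2:45 PM; 4 h 15 min
Tue: in 10:53 AM→11:00 AM, out 7:59 PM→8:00 PM; 9 h 0 min
Wed: in 7:29 AM→7:30 AM, out 12:37 PM→12:30 PM; 5 h 0 min
Total credited: 18 h 15 min.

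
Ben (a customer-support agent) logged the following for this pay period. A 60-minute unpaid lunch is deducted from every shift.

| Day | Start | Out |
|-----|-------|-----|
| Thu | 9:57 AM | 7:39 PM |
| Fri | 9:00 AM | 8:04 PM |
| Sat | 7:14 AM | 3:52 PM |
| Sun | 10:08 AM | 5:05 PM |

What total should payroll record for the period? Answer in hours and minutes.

Thu: 9:57 AM–7:39 PM = 9 h 42 min; less 60 min break → 8 h 42 min
Fri: 9:00 AM–8:04 PM = 11 h 4 min; less 60 min break → 10 h 4 min
Sat: 7:14 AM–3:52 PM = 8 h 38 min; less 60 min break → 7 h 38 min
Sun: 10:08 AM–5:05 PM = 6 h 57 min; less 60 min break → 5 h 57 min
Total: 8 h 42 min + 10 h 4 min + 7 h 38 min + 5 h 57 min = 32 h 21 min.

32 h 21 min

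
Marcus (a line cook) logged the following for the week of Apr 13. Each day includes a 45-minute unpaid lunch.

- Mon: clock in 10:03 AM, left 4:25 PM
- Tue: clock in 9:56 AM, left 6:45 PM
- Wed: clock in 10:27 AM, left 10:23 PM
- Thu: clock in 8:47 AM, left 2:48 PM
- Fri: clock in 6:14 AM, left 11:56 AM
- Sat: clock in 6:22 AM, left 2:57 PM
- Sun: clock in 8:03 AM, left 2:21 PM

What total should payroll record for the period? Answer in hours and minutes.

48 h 28 min

Mon: 10:03 AM–4:25 PM = 6 h 22 min; less 45 min break → 5 h 37 min
Tue: 9:56 AM–6:45 PM = 8 h 49 min; less 45 min break → 8 h 4 min
Wed: 10:27 AM–10:23 PM = 11 h 56 min; less 45 min break → 11 h 11 min
Thu: 8:47 AM–2:48 PM = 6 h 1 min; less 45 min break → 5 h 16 min
Fri: 6:14 AM–11:56 AM = 5 h 42 min; less 45 min break → 4 h 57 min
Sat: 6:22 AM–2:57 PM = 8 h 35 min; less 45 min break → 7 h 50 min
Sun: 8:03 AM–2:21 PM = 6 h 18 min; less 45 min break → 5 h 33 min
Total: 5 h 37 min + 8 h 4 min + 11 h 11 min + 5 h 16 min + 4 h 57 min + 7 h 50 min + 5 h 33 min = 48 h 28 min.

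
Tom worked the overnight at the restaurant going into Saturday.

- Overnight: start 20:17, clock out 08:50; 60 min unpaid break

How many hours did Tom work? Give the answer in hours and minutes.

Overnight: 20:17 → midnight = 3 h 43 min; midnight → 08:50 = 8 h 50 min; span 12 h 33 min; less 60 min break → 11 h 33 min

11 h 33 min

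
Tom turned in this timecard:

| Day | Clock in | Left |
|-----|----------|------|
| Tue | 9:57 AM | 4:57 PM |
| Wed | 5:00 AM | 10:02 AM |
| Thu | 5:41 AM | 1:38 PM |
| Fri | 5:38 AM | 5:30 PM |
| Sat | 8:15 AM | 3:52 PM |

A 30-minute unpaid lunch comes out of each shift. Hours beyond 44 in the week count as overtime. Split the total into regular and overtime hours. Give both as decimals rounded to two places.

Regular 36.97 hours, overtime 0.00 hours

Tue: 9:57 AM–4:57 PM = 7 h 0 min; less 30 min break → 6 h 30 min
Wed: 5:00 AM–10:02 AM = 5 h 2 min; less 30 min break → 4 h 32 min
Thu: 5:41 AM–1:38 PM = 7 h 57 min; less 30 min break → 7 h 27 min
Fri: 5:38 AM–5:30 PM = 11 h 52 min; less 30 min break → 11 h 22 min
Sat: 8:15 AM–3:52 PM = 7 h 37 min; less 30 min break → 7 h 7 min
Total worked: 36 h 58 min = 36.97 h.
Threshold 44 h → overtime 0 h 0 min, regular 36 h 58 min.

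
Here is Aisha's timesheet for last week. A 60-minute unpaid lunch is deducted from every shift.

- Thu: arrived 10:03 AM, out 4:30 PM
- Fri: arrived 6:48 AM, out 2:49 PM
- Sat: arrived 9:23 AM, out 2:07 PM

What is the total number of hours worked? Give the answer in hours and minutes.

Thu: 10:03 AM–4:30 PM = 6 h 27 min; less 60 min break → 5 h 27 min
Fri: 6:48 AM–2:49 PM = 8 h 1 min; less 60 min break → 7 h 1 min
Sat: 9:23 AM–2:07 PM = 4 h 44 min; less 60 min break → 3 h 44 min
Total: 5 h 27 min + 7 h 1 min + 3 h 44 min = 16 h 12 min.

16 h 12 min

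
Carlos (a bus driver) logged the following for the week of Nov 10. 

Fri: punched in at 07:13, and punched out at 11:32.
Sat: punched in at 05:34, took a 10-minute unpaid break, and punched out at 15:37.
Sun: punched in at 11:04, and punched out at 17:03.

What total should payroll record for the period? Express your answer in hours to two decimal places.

Fri: 07:13–11:32 = 4 h 19 min
Sat: 05:34–15:37 = 10 h 3 min; less 10 min break → 9 h 53 min
Sun: 11:04–17:03 = 5 h 59 min
Total: 4 h 19 min + 9 h 53 min + 5 h 59 min = 20 h 11 min.

20.18 hours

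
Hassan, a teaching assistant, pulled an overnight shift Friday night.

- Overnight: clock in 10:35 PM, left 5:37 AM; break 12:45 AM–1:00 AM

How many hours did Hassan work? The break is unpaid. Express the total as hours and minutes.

6 h 47 min

Overnight: 10:35 PM → midnight = 1 h 25 min; midnight → 5:37 AM = 5 h 37 min; span 7 h 2 min; less 15 min break → 6 h 47 min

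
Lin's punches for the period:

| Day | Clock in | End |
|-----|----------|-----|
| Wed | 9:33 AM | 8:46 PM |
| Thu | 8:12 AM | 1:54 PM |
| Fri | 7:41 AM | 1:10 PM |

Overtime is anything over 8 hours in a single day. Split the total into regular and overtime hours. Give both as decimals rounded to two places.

Wed: 9:33 AM–8:46 PM = 11 h 13 min
Thu: 8:12 AM–1:54 PM = 5 h 42 min
Fri: 7:41 AM–1:10 PM = 5 h 29 min
Wed reg 8 h 0 min / OT 3 h 13 min; Thu reg 5 h 42 min / OT 0 h 0 min; Fri reg 5 h 29 min / OT 0 h 0 min.
Totals: regular 19 h 11 min, overtime 3 h 13 min.

Regular 19.18 hours, overtime 3.22 hours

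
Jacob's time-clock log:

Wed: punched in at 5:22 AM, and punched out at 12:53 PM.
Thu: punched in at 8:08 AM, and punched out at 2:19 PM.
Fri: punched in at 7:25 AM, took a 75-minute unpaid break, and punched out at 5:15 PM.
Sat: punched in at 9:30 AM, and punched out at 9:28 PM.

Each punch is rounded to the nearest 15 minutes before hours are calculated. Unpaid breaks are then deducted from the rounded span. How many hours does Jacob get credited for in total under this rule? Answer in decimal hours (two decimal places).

34.25 hours

Wed: in 5:22 AM→5:15 AM, out 12:53 PM→1:00 PM; 7 h 45 min
Thu: in 8:08 AM→8:15 AM, out 2:19 PM→2:15 PM; 6 h 0 min
Fri: in 7:25 AM→7:30 AM, out 5:15 PM→5:15 PM; 9 h 45 min − 75 min = 8 h 30 min
Sat: in 9:30 AM→9:30 AM, out 9:28 PM→9:30 PM; 12 h 0 min
Total credited: 34 h 15 min.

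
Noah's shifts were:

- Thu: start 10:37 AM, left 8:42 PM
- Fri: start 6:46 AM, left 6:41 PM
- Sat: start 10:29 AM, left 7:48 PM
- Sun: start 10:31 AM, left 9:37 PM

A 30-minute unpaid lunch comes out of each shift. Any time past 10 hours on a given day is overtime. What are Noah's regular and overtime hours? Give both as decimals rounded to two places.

Regular 38.40 hours, overtime 2.02 hours

Thu: 10:37 AM–8:42 PM = 10 h 5 min; less 30 min break → 9 h 35 min
Fri: 6:46 AM–6:41 PM = 11 h 55 min; less 30 min break → 11 h 25 min
Sat: 10:29 AM–7:48 PM = 9 h 19 min; less 30 min break → 8 h 49 min
Sun: 10:31 AM–9:37 PM = 11 h 6 min; less 30 min break → 10 h 36 min
Thu reg 9 h 35 min / OT 0 h 0 min; Fri reg 10 h 0 min / OT 1 h 25 min; Sat reg 8 h 49 min / OT 0 h 0 min; Sun reg 10 h 0 min / OT 0 h 36 min.
Totals: regular 38 h 24 min, overtime 2 h 1 min.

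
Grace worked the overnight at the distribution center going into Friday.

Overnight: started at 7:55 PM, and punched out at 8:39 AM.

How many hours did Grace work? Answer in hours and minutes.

Overnight: 7:55 PM → midnight = 4 h 5 min; midnight → 8:39 AM = 8 h 39 min; span 12 h 44 min

12 h 44 min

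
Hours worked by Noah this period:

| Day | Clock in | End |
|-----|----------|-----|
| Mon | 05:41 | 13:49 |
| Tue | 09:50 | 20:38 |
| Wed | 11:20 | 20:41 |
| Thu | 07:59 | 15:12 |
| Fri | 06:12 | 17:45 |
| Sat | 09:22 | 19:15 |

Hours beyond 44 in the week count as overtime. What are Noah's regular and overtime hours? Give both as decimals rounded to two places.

Mon: 05:41–13:49 = 8 h 8 min
Tue: 09:50–20:38 = 10 h 48 min
Wed: 11:20–20:41 = 9 h 21 min
Thu: 07:59–15:12 = 7 h 13 min
Fri: 06:12–17:45 = 11 h 33 min
Sat: 09:22–19:15 = 9 h 53 min
Total worked: 56 h 56 min = 56.93 h.
Threshold 44 h → overtime 12 h 56 min, regular 44 h 0 min.

Regular 44.00 hours, overtime 12.93 hours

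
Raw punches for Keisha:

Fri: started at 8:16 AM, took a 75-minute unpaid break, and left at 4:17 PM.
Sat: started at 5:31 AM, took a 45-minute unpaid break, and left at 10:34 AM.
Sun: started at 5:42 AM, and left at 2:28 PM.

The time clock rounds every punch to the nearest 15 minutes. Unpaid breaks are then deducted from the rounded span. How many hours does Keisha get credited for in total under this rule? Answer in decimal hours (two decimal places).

Fri: in 8:16 AM→8:15 AM, out 4:17 PM→4:15 PM; 8 h 0 min − 75 min = 6 h 45 min
Sat: in 5:31 AM→5:30 AM, out 10:34 AM→10:30 AM; 5 h 0 min − 45 min = 4 h 15 min
Sun: in 5:42 AM→5:45 AM, out 2:28 PM→2:30 PM; 8 h 45 min
Total credited: 19 h 45 min.

19.75 hours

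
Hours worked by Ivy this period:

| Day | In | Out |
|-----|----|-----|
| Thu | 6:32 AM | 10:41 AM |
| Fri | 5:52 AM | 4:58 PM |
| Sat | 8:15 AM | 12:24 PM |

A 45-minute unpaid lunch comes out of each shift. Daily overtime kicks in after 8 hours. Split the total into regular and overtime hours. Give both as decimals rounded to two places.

Thu: 6:32 AM–10:41 AM = 4 h 9 min; less 45 min break → 3 h 24 min
Fri: 5:52 AM–4:58 PM = 11 h 6 min; less 45 min break → 10 h 21 min
Sat: 8:15 AM–12:24 PM = 4 h 9 min; less 45 min break → 3 h 24 min
Thu reg 3 h 24 min / OT 0 h 0 min; Fri reg 8 h 0 min / OT 2 h 21 min; Sat reg 3 h 24 min / OT 0 h 0 min.
Totals: regular 14 h 48 min, overtime 2 h 21 min.

Regular 14.80 hours, overtime 2.35 hours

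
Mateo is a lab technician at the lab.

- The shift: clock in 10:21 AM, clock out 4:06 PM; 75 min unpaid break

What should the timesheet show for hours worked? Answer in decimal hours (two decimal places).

4.50 hours

The shift: 10:21 AM–4:06 PM = 5 h 45 min; less 75 min break → 4 h 30 min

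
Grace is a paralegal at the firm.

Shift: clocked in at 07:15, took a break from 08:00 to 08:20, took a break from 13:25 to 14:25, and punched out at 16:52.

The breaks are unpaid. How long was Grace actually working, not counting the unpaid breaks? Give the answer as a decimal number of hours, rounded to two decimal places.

8.28 hours

Shift: 07:15–16:52 = 9 h 37 min; less 80 min break → 8 h 17 min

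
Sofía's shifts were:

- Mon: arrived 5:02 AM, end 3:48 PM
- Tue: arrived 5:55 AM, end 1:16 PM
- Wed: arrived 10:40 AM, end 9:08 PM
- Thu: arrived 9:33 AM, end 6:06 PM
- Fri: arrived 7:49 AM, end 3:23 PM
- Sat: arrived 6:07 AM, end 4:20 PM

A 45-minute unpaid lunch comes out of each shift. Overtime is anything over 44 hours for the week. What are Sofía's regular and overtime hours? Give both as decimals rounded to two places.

Mon: 5:02 AM–3:48 PM = 10 h 46 min; less 45 min break → 10 h 1 min
Tue: 5:55 AM–1:16 PM = 7 h 21 min; less 45 min break → 6 h 36 min
Wed: 10:40 AM–9:08 PM = 10 h 28 min; less 45 min break → 9 h 43 min
Thu: 9:33 AM–6:06 PM = 8 h 33 min; less 45 min break → 7 h 48 min
Fri: 7:49 AM–3:23 PM = 7 h 34 min; less 45 min break → 6 h 49 min
Sat: 6:07 AM–4:20 PM = 10 h 13 min; less 45 min break → 9 h 28 min
Total worked: 50 h 25 min = 50.42 h.
Threshold 44 h → overtime 6 h 25 min, regular 44 h 0 min.

Regular 44.00 hours, overtime 6.42 hours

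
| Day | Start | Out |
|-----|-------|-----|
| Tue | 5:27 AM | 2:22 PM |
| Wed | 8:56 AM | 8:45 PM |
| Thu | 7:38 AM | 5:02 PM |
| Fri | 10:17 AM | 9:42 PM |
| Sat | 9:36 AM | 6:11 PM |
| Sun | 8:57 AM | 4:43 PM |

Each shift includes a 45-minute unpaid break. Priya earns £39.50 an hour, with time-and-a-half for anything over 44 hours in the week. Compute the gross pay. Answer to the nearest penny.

Tue: 5:27 AM–2:22 PM = 8 h 55 min; less 45 min break → 8 h 10 min
Wed: 8:56 AM–8:45 PM = 11 h 49 min; less 45 min break → 11 h 4 min
Thu: 7:38 AM–5:02 PM = 9 h 24 min; less 45 min break → 8 h 39 min
Fri: 10:17 AM–9:42 PM = 11 h 25 min; less 45 min break → 10 h 40 min
Sat: 9:36 AM–6:11 PM = 8 h 35 min; less 45 min break → 7 h 50 min
Sun: 8:57 AM–4:43 PM = 7 h 46 min; less 45 min break → 7 h 1 min
Total worked: 53 h 24 min = 3204 min.
Regular 44 h 0 min = 2640 min at £39.50/h; overtime 9 h 24 min = 564 min at £59.25/h.
Pay = (2640 × £39.50 + 564 × £59.25) ÷ 60 = £2294.95.

£2294.95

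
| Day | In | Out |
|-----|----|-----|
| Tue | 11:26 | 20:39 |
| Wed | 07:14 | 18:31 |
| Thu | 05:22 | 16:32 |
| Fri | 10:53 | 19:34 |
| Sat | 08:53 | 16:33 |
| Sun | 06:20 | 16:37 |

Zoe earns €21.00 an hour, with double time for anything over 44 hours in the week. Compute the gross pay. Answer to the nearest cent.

€1524.60

Tue: 11:26–20:39 = 9 h 13 min
Wed: 07:14–18:31 = 11 h 17 min
Thu: 05:22–16:32 = 11 h 10 min
Fri: 10:53–19:34 = 8 h 41 min
Sat: 08:53–16:33 = 7 h 40 min
Sun: 06:20–16:37 = 10 h 17 min
Total worked: 58 h 18 min = 3498 min.
Regular 44 h 0 min = 2640 min at €21.00/h; overtime 14 h 18 min = 858 min at €42.00/h.
Pay = (2640 × €21.00 + 858 × €42.00) ÷ 60 = €1524.60.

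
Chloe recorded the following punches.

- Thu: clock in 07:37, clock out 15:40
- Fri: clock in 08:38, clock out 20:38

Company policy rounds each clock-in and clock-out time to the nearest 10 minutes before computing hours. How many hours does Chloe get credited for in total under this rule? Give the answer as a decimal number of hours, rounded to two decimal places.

Thu: in 07:37→07:40, out 15:40→15:40; 8 h 0 min
Fri: in 08:38→08:40, out 20:38→20:40; 12 h 0 min
Total credited: 20 h 0 min.

20.00 hours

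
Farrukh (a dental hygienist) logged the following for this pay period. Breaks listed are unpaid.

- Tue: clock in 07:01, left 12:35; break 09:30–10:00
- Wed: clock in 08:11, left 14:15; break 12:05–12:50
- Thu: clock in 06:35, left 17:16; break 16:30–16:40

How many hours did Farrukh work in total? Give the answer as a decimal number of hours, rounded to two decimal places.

Tue: 07:01–12:35 = 5 h 34 min; less 30 min break → 5 h 4 min
Wed: 08:11–14:15 = 6 h 4 min; less 45 min break → 5 h 19 min
Thu: 06:35–17:16 = 10 h 41 min; less 10 min break → 10 h 31 min
Total: 5 h 4 min + 5 h 19 min + 10 h 31 min = 20 h 54 min.

20.90 hours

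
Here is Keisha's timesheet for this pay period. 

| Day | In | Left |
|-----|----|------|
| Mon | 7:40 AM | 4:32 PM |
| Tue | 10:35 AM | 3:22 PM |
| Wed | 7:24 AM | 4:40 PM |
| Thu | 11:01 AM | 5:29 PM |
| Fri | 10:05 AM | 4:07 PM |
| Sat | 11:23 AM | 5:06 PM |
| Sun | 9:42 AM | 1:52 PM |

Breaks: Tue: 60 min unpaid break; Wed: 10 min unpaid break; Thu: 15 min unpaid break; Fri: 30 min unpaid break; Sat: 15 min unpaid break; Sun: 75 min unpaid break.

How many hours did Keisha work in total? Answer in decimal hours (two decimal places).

Mon: 7:40 AM–4:32 PM = 8 h 52 min
Tue: 10:35 AM–3:22 PM = 4 h 47 min; less 60 min break → 3 h 47 min
Wed: 7:24 AM–4:40 PM = 9 h 16 min; less 10 min break → 9 h 6 min
Thu: 11:01 AM–5:29 PM = 6 h 28 min; less 15 min break → 6 h 13 min
Fri: 10:05 AM–4:07 PM = 6 h 2 min; less 30 min break → 5 h 32 min
Sat: 11:23 AM–5:06 PM = 5 h 43 min; less 15 min break → 5 h 28 min
Sun: 9:42 AM–1:52 PM = 4 h 10 min; less 75 min break → 2 h 55 min
Total: 8 h 52 min + 3 h 47 min + 9 h 6 min + 6 h 13 min + 5 h 32 min + 5 h 28 min + 2 h 55 min = 41 h 53 min.

41.88 hours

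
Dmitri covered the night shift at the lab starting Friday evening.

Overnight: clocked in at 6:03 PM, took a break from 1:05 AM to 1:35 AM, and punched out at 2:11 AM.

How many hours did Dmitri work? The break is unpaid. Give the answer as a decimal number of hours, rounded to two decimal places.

Overnight: 6:03 PM → midnight = 5 h 57 min; midnight → 2:11 AM = 2 h 11 min; span 8 h 8 min; less 30 min break → 7 h 38 min

7.63 hours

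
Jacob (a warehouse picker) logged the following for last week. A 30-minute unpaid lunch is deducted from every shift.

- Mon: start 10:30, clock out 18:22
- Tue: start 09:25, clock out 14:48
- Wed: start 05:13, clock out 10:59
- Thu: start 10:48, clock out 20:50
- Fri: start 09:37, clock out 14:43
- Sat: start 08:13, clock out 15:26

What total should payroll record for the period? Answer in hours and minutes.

Mon: 10:30–18:22 = 7 h 52 min; less 30 min break → 7 h 22 min
Tue: 09:25–14:48 = 5 h 23 min; less 30 min break → 4 h 53 min
Wed: 05:13–10:59 = 5 h 46 min; less 30 min break → 5 h 16 min
Thu: 10:48–20:50 = 10 h 2 min; less 30 min break → 9 h 32 min
Fri: 09:37–14:43 = 5 h 6 min; less 30 min break → 4 h 36 min
Sat: 08:13–15:26 = 7 h 13 min; less 30 min break → 6 h 43 min
Total: 7 h 22 min + 4 h 53 min + 5 h 16 min + 9 h 32 min + 4 h 36 min + 6 h 43 min = 38 h 22 min.

38 h 22 min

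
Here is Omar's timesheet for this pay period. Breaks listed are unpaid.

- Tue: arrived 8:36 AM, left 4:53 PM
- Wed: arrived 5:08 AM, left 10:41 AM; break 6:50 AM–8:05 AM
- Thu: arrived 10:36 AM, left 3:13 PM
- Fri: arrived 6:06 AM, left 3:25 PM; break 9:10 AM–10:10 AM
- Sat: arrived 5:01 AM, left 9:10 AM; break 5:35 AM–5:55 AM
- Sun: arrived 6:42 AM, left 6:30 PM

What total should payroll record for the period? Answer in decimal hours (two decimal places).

Tue: 8:36 AM–4:53 PM = 8 h 17 min
Wed: 5:08 AM–10:41 AM = 5 h 33 min; less 75 min break → 4 h 18 min
Thu: 10:36 AM–3:13 PM = 4 h 37 min
Fri: 6:06 AM–3:25 PM = 9 h 19 min; less 60 min break → 8 h 19 min
Sat: 5:01 AM–9:10 AM = 4 h 9 min; less 20 min break → 3 h 49 min
Sun: 6:42 AM–6:30 PM = 11 h 48 min
Total: 8 h 17 min + 4 h 18 min + 4 h 37 min + 8 h 19 min + 3 h 49 min + 11 h 48 min = 41 h 8 min.

41.13 hours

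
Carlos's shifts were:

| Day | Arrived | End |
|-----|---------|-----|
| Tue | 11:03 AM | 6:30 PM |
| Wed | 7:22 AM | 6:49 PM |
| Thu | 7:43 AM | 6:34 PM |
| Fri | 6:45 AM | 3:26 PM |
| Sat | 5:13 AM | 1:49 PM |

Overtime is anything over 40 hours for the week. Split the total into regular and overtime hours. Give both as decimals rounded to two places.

Regular 40.00 hours, overtime 7.03 hours

Tue: 11:03 AM–6:30 PM = 7 h 27 min
Wed: 7:22 AM–6:49 PM = 11 h 27 min
Thu: 7:43 AM–6:34 PM = 10 h 51 min
Fri: 6:45 AM–3:26 PM = 8 h 41 min
Sat: 5:13 AM–1:49 PM = 8 h 36 min
Total worked: 47 h 2 min = 47.03 h.
Threshold 40 h → overtime 7 h 2 min, regular 40 h 0 min.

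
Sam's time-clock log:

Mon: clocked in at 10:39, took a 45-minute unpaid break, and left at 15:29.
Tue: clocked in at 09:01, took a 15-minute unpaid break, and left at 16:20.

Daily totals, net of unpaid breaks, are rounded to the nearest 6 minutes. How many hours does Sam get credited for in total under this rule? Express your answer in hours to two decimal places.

11.20 hours

Mon: 10:39–15:29 = 4 h 50 min − 45 min = 4 h 5 min → rounds to 4 h 6 min
Tue: 09:01–16:20 = 7 h 19 min − 15 min = 7 h 4 min → rounds to 7 h 6 min
Total credited: 11 h 12 min.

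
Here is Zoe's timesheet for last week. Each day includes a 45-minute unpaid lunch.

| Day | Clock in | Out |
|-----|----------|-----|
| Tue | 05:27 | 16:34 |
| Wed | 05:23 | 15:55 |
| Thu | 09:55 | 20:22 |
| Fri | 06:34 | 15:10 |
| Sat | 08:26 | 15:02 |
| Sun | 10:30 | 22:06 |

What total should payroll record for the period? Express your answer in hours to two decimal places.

Tue: 05:27–16:34 = 11 h 7 min; less 45 min break → 10 h 22 min
Wed: 05:23–15:55 = 10 h 32 min; less 45 min break → 9 h 47 min
Thu: 09:55–20:22 = 10 h 27 min; less 45 min break → 9 h 42 min
Fri: 06:34–15:10 = 8 h 36 min; less 45 min break → 7 h 51 min
Sat: 08:26–15:02 = 6 h 36 min; less 45 min break → 5 h 51 min
Sun: 10:30–22:06 = 11 h 36 min; less 45 min break → 10 h 51 min
Total: 10 h 22 min + 9 h 47 min + 9 h 42 min + 7 h 51 min + 5 h 51 min + 10 h 51 min = 54 h 24 min.

54.40 hours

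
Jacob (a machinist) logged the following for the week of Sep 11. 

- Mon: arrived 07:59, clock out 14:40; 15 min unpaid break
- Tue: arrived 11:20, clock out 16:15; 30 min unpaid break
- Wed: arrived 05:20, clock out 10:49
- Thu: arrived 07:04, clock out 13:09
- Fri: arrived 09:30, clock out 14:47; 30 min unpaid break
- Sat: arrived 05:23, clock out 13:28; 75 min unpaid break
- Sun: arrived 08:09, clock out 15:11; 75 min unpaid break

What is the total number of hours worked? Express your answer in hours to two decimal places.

39.82 hours

Mon: 07:59–14:40 = 6 h 41 min; less 15 min break → 6 h 26 min
Tue: 11:20–16:15 = 4 h 55 min; less 30 min break → 4 h 25 min
Wed: 05:20–10:49 = 5 h 29 min
Thu: 07:04–13:09 = 6 h 5 min
Fri: 09:30–14:47 = 5 h 17 min; less 30 min break → 4 h 47 min
Sat: 05:23–13:28 = 8 h 5 min; less 75 min break → 6 h 50 min
Sun: 08:09–15:11 = 7 h 2 min; less 75 min break → 5 h 47 min
Total: 6 h 26 min + 4 h 25 min + 5 h 29 min + 6 h 5 min + 4 h 47 min + 6 h 50 min + 5 h 47 min = 39 h 49 min.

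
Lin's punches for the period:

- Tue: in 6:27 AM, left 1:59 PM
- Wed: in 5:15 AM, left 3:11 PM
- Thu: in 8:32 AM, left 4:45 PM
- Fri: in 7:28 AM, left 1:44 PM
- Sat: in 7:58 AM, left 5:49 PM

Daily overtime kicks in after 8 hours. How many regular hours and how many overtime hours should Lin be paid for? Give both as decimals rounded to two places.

Tue: 6:27 AM–1:59 PM = 7 h 32 min
Wed: 5:15 AM–3:11 PM = 9 h 56 min
Thu: 8:32 AM–4:45 PM = 8 h 13 min
Fri: 7:28 AM–1:44 PM = 6 h 16 min
Sat: 7:58 AM–5:49 PM = 9 h 51 min
Tue reg 7 h 32 min / OT 0 h 0 min; Wed reg 8 h 0 min / OT 1 h 56 min; Thu reg 8 h 0 min / OT 0 h 13 min; Fri reg 6 h 16 min / OT 0 h 0 min; Sat reg 8 h 0 min / OT 1 h 51 min.
Totals: regular 37 h 48 min, overtime 4 h 0 min.

Regular 37.80 hours, overtime 4.00 hours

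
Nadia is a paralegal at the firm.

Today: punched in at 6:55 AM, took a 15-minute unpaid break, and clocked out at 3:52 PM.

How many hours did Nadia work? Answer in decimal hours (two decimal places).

Today: 6:55 AM–3:52 PM = 8 h 57 min; less 15 min break → 8 h 42 min

8.70 hours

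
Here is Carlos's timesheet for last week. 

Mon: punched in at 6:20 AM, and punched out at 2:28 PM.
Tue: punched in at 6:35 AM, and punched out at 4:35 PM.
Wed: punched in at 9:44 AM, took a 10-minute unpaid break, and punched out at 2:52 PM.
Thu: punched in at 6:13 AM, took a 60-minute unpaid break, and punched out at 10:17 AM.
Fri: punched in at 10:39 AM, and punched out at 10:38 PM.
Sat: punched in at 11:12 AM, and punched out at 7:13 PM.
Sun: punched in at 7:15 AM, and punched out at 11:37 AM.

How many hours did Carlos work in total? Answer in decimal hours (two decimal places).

50.53 hours

Mon: 6:20 AM–2:28 PM = 8 h 8 min
Tue: 6:35 AM–4:35 PM = 10 h 0 min
Wed: 9:44 AM–2:52 PM = 5 h 8 min; less 10 min break → 4 h 58 min
Thu: 6:13 AM–10:17 AM = 4 h 4 min; less 60 min break → 3 h 4 min
Fri: 10:39 AM–10:38 PM = 11 h 59 min
Sat: 11:12 AM–7:13 PM = 8 h 1 min
Sun: 7:15 AM–11:37 AM = 4 h 22 min
Total: 8 h 8 min + 10 h 0 min + 4 h 58 min + 3 h 4 min + 11 h 59 min + 8 h 1 min + 4 h 22 min = 50 h 32 min.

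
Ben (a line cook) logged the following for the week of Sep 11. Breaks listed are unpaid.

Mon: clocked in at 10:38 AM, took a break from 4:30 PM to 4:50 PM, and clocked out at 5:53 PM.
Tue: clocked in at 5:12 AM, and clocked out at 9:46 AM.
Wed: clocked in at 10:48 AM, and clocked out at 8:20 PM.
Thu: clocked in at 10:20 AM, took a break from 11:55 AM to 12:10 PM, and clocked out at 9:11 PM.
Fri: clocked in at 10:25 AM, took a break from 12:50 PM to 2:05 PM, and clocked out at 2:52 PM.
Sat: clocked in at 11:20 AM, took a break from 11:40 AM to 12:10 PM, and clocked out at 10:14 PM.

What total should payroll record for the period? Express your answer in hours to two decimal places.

Mon: 10:38 AM–5:53 PM = 7 h 15 min; less 20 min break → 6 h 55 min
Tue: 5:12 AM–9:46 AM = 4 h 34 min
Wed: 10:48 AM–8:20 PM = 9 h 32 min
Thu: 10:20 AM–9:11 PM = 10 h 51 min; less 15 min break → 10 h 36 min
Fri: 10:25 AM–2:52 PM = 4 h 27 min; less 75 min break → 3 h 12 min
Sat: 11:20 AM–10:14 PM = 10 h 54 min; less 30 min break → 10 h 24 min
Total: 6 h 55 min + 4 h 34 min + 9 h 32 min + 10 h 36 min + 3 h 12 min + 10 h 24 min = 45 h 13 min.

45.22 hours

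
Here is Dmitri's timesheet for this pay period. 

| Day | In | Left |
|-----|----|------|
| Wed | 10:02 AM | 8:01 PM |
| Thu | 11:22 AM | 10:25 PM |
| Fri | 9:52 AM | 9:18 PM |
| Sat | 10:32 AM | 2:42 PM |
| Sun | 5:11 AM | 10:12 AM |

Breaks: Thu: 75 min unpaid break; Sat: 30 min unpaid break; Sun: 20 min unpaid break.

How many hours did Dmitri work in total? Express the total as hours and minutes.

Wed: 10:02 AM–8:01 PM = 9 h 59 min
Thu: 11:22 AM–10:25 PM = 11 h 3 min; less 75 min break → 9 h 48 min
Fri: 9:52 AM–9:18 PM = 11 h 26 min
Sat: 10:32 AM–2:42 PM = 4 h 10 min; less 30 min break → 3 h 40 min
Sun: 5:11 AM–10:12 AM = 5 h 1 min; less 20 min break → 4 h 41 min
Total: 9 h 59 min + 9 h 48 min + 11 h 26 min + 3 h 40 min + 4 h 41 min = 39 h 34 min.

39 h 34 min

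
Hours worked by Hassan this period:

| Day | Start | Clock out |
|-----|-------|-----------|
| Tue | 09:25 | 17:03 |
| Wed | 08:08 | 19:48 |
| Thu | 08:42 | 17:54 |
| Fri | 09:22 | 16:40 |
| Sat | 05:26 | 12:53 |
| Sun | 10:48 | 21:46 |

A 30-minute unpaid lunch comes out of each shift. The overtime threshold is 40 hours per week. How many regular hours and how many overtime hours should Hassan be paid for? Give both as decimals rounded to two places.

Tue: 09:25–17:03 = 7 h 38 min; less 30 min break → 7 h 8 min
Wed: 08:08–19:48 = 11 h 40 min; less 30 min break → 11 h 10 min
Thu: 08:42–17:54 = 9 h 12 min; less 30 min break → 8 h 42 min
Fri: 09:22–16:40 = 7 h 18 min; less 30 min break → 6 h 48 min
Sat: 05:26–12:53 = 7 h 27 min; less 30 min break → 6 h 57 min
Sun: 10:48–21:46 = 10 h 58 min; less 30 min break → 10 h 28 min
Total worked: 51 h 13 min = 51.22 h.
Threshold 40 h → overtime 11 h 13 min, regular 40 h 0 min.

Regular 40.00 hours, overtime 11.22 hours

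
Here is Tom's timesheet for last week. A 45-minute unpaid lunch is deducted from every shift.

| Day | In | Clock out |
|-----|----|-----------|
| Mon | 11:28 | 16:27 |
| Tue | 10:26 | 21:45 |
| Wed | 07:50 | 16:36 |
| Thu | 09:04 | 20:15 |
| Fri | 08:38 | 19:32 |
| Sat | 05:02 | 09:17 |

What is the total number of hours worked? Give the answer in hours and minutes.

46 h 54 min

Mon: 11:28–16:27 = 4 h 59 min; less 45 min break → 4 h 14 min
Tue: 10:26–21:45 = 11 h 19 min; less 45 min break → 10 h 34 min
Wed: 07:50–16:36 = 8 h 46 min; less 45 min break → 8 h 1 min
Thu: 09:04–20:15 = 11 h 11 min; less 45 min break → 10 h 26 min
Fri: 08:38–19:32 = 10 h 54 min; less 45 min break → 10 h 9 min
Sat: 05:02–09:17 = 4 h 15 min; less 45 min break → 3 h 30 min
Total: 4 h 14 min + 10 h 34 min + 8 h 1 min + 10 h 26 min + 10 h 9 min + 3 h 30 min = 46 h 54 min.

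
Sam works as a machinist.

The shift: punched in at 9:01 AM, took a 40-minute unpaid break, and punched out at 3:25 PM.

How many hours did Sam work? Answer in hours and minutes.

The shift: 9:01 AM–3:25 PM = 6 h 24 min; less 40 min break → 5 h 44 min

5 h 44 min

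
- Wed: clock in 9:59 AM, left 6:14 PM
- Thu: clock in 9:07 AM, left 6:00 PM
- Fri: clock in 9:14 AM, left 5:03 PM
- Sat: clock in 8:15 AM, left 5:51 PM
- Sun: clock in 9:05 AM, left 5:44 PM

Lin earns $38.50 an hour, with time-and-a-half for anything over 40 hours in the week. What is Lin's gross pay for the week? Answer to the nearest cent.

Wed: 9:59 AM–6:14 PM = 8 h 15 min
Thu: 9:07 AM–6:00 PM = 8 h 53 min
Fri: 9:14 AM–5:03 PM = 7 h 49 min
Sat: 8:15 AM–5:51 PM = 9 h 36 min
Sun: 9:05 AM–5:44 PM = 8 h 39 min
Total worked: 43 h 12 min = 2592 min.
Regular 40 h 0 min = 2400 min at $38.50/h; overtime 3 h 12 min = 192 min at $57.75/h.
Pay = (2400 × $38.50 + 192 × $57.75) ÷ 60 = $1724.80.

$1724.80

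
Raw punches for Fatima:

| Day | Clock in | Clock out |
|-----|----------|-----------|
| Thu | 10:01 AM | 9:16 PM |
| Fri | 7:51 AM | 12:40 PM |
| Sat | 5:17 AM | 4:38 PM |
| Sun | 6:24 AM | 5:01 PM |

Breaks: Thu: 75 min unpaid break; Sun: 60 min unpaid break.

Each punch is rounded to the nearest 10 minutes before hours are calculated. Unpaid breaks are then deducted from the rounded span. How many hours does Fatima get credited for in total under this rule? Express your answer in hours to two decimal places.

35.92 hours

Thu: in 10:01 AM→10:00 AM, out 9:16 PM→9:20 PM; 11 h 20 min − 75 min = 10 h 5 min
Fri: in 7:51 AM→7:50 AM, out 12:40 PM→12:40 PM; 4 h 50 min
Sat: in 5:17 AM→5:20 AM, out 4:38 PM→4:40 PM; 11 h 20 min
Sun: in 6:24 AM→6:20 AM, out 5:01 PM→5:00 PM; 10 h 40 min − 60 min = 9 h 40 min
Total credited: 35 h 55 min.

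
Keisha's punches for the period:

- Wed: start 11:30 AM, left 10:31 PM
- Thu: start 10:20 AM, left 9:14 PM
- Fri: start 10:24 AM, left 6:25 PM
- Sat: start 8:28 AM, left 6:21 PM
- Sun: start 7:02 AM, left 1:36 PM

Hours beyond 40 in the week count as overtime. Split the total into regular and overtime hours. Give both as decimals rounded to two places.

Regular 40.00 hours, overtime 6.38 hours

Wed: 11:30 AM–10:31 PM = 11 h 1 min
Thu: 10:20 AM–9:14 PM = 10 h 54 min
Fri: 10:24 AM–6:25 PM = 8 h 1 min
Sat: 8:28 AM–6:21 PM = 9 h 53 min
Sun: 7:02 AM–1:36 PM = 6 h 34 min
Total worked: 46 h 23 min = 46.38 h.
Threshold 40 h → overtime 6 h 23 min, regular 40 h 0 min.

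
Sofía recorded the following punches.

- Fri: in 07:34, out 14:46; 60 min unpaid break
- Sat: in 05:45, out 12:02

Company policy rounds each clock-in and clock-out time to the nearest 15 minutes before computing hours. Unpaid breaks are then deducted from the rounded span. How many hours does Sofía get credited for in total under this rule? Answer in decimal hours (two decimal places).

12.50 hours

Fri: in 07:34→07:30, out 14:46→14:45; 7 h 15 min − 60 min = 6 h 15 min
Sat: in 05:45→05:45, out 12:02→12:00; 6 h 15 min
Total credited: 12 h 30 min.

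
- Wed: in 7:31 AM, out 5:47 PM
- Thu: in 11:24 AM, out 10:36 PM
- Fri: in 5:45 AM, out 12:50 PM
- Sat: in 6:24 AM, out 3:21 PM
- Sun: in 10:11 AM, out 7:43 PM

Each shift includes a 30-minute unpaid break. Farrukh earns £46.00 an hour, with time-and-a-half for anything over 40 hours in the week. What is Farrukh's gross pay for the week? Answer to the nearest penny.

Wed: 7:31 AM–5:47 PM = 10 h 16 min; less 30 min break → 9 h 46 min
Thu: 11:24 AM–10:36 PM = 11 h 12 min; less 30 min break → 10 h 42 min
Fri: 5:45 AM–12:50 PM = 7 h 5 min; less 30 min break → 6 h 35 min
Sat: 6:24 AM–3:21 PM = 8 h 57 min; less 30 min break → 8 h 27 min
Sun: 10:11 AM–7:43 PM = 9 h 32 min; less 30 min break → 9 h 2 min
Total worked: 44 h 32 min = 2672 min.
Regular 40 h 0 min = 2400 min at £46.00/h; overtime 4 h 32 min = 272 min at £69.00/h.
Pay = (2400 × £46.00 + 272 × £69.00) ÷ 60 = £2152.80.

£2152.80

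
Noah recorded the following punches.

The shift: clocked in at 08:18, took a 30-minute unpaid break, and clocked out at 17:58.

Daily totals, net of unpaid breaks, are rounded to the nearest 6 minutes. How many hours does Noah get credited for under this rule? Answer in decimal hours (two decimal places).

9.20 hours

The shift: 08:18–17:58 = 9 h 40 min − 30 min = 9 h 10 min → rounds to 9 h 12 min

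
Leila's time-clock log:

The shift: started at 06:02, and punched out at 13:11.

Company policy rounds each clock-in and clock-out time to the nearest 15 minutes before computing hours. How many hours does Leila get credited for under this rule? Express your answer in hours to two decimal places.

The shift: in 06:02→06:00, out 13:11→13:15; 7 h 15 min

7.25 hours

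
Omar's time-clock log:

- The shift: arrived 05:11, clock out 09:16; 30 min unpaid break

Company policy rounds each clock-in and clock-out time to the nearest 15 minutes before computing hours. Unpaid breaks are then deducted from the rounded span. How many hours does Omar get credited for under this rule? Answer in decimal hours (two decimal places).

The shift: in 05:11→05:15, out 09:16→09:15; 4 h 0 min − 30 min = 3 h 30 min

3.50 hours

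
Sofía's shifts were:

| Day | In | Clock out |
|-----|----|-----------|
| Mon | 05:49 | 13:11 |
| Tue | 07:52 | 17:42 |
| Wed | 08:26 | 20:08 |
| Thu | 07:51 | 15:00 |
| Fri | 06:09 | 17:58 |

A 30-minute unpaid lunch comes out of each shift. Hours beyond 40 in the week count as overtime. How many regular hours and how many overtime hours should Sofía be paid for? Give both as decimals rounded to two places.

Regular 40.00 hours, overtime 5.37 hours

Mon: 05:49–13:11 = 7 h 22 min; less 30 min break → 6 h 52 min
Tue: 07:52–17:42 = 9 h 50 min; less 30 min break → 9 h 20 min
Wed: 08:26–20:08 = 11 h 42 min; less 30 min break → 11 h 12 min
Thu: 07:51–15:00 = 7 h 9 min; less 30 min break → 6 h 39 min
Fri: 06:09–17:58 = 11 h 49 min; less 30 min break → 11 h 19 min
Total worked: 45 h 22 min = 45.37 h.
Threshold 40 h → overtime 5 h 22 min, regular 40 h 0 min.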